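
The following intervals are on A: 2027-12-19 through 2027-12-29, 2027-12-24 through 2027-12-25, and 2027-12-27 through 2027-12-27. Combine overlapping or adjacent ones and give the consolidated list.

2027-12-19 through 2027-12-29

2027-12-24 through 2027-12-25 overlaps/touches 2027-12-19 through 2027-12-29 → extend to 2027-12-19 through 2027-12-29.
2027-12-27 through 2027-12-27 overlaps/touches 2027-12-19 through 2027-12-29 → extend to 2027-12-19 through 2027-12-29.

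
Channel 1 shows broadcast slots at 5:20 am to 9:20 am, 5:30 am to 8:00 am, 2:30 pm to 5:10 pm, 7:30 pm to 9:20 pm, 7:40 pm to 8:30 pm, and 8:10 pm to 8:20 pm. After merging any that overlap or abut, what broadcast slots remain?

5:20 am-9:20 am, 2:30 pm-5:10 pm, 7:30 pm-9:20 pm

5:30 am-8:00 am overlaps/touches 5:20 am-9:20 am → extend to 5:20 am-9:20 am.
2:30 pm-5:10 pm is disjoint → start new block.
7:30 pm-9:20 pm is disjoint → start new block.
7:40 pm-8:30 pm overlaps/touches 7:30 pm-9:20 pm → extend to 7:30 pm-9:20 pm.
8:10 pm-8:20 pm overlaps/touches 7:30 pm-9:20 pm → extend to 7:30 pm-9:20 pm.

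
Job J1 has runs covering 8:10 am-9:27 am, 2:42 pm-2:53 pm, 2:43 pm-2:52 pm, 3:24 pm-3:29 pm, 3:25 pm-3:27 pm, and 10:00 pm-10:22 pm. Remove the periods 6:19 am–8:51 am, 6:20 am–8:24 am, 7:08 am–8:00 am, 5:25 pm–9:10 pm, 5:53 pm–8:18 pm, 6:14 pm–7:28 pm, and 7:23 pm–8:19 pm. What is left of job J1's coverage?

8:51 am–9:27 am, 2:42 pm–2:53 pm, 3:24 pm–3:29 pm, 10:00 pm–10:22 pm

Merge the first list: 8:10 am–9:27 am, 2:42 pm–2:53 pm, 3:24 pm–3:29 pm, 10:00 pm–10:22 pm.
Merge the second list: 6:19 am–8:51 am, 5:25 pm–9:10 pm.
8:10 am–9:27 am minus B → 8:51 am–9:27 am.
2:42 pm–2:53 pm: no B overlap → unchanged.
3:24 pm–3:29 pm: no B overlap → unchanged.
10:00 pm–10:22 pm: no B overlap → unchanged.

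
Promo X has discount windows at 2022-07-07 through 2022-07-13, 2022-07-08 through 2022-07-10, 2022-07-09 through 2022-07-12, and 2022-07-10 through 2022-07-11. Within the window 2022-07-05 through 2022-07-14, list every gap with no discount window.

2022-07-05 through 2022-07-06, 2022-07-14 through 2022-07-14

The merged coverage is 2022-07-07 through 2022-07-13.
Gaps within 2022-07-05 through 2022-07-14: 2022-07-05 through 2022-07-06, 2022-07-14 through 2022-07-14.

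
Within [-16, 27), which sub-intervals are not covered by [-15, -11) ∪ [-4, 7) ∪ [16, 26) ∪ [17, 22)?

After merging, the occupied span is [-15, -11), [-4, 7), [16, 26).
Gaps within [-16, 27): [-16, -15), [-11, -4), [7, 16), [26, 27).

[-16, -15) ∪ [-11, -4) ∪ [7, 16) ∪ [26, 27)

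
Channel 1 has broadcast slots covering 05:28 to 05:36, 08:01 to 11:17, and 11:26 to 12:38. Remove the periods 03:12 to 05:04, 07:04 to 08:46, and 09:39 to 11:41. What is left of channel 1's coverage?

05:28–05:36, 08:46–09:39, 11:41–12:38

05:28–05:36: nothing removed.
08:01–11:17 \ B = 08:46–09:39.
11:26–12:38 \ B = 11:41–12:38.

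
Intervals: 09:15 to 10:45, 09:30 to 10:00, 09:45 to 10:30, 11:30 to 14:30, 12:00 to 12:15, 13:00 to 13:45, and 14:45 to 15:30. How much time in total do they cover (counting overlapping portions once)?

5 h 15 min

Merged: 09:15-10:45, 11:30-14:30, 14:45-15:30.
Lengths: 1 h 30 min + 3 h + 45 min = 5 h 15 min.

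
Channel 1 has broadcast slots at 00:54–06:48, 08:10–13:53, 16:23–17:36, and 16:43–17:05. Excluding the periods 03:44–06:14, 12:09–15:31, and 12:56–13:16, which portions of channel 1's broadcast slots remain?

00:54–03:44, 06:14–06:48, 08:10–12:09, 16:23–17:36

A, merged: 00:54–06:48, 08:10–13:53, 16:23–17:36.
B, merged: 03:44–06:14, 12:09–15:31.
00:54–06:48 with B removed leaves 00:54–03:44, 06:14–06:48.
08:10–13:53 with B removed leaves 08:10–12:09.
16:23–17:36 is untouched.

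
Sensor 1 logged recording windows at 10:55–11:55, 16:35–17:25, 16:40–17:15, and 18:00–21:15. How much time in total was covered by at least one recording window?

5 h 5 min

Merged: 10:55-11:55, 16:35-17:25, 18:00-21:15.
Lengths: 1 h + 50 min + 3 h 15 min = 5 h 5 min.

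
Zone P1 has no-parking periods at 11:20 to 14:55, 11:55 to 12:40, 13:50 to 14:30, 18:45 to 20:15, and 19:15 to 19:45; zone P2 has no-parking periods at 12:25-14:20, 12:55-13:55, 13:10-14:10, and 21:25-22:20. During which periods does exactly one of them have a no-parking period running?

A, merged: 11:20-14:55, 18:45-20:15.
B, merged: 12:25-14:20, 21:25-22:20.
A \ B = 11:20-12:25, 14:20-14:55, 18:45-20:15.
B \ A = 21:25-22:20.
Union of the two gives the symmetric difference.

11:20-12:25, 14:20-14:55, 18:45-20:15, 21:25-22:20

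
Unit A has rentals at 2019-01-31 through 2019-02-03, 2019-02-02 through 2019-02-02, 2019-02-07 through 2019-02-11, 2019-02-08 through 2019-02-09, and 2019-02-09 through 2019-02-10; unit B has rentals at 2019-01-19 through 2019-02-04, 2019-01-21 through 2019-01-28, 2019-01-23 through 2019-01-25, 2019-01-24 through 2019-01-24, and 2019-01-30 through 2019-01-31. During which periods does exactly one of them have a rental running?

First set merges to 2019-01-31 through 2019-02-03, 2019-02-07 through 2019-02-11.
Second set merges to 2019-01-19 through 2019-02-04.
A \ B = 2019-02-07 through 2019-02-11.
B \ A = 2019-01-19 through 2019-01-30, 2019-02-04 through 2019-02-04.
Union of the two gives the symmetric difference.

2019-01-19 through 2019-01-30, 2019-02-04 through 2019-02-04, 2019-02-07 through 2019-02-11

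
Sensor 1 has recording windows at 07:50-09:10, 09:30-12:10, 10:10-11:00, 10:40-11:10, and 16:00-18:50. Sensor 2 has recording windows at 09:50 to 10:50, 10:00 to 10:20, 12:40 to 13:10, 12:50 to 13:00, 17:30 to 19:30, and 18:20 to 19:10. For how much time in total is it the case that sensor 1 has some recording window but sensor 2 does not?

A, merged: 07:50-09:10, 09:30-12:10, 16:00-18:50.
B, merged: 09:50-10:50, 12:40-13:10, 17:30-19:30.
A \ B = 07:50-09:10, 09:30-09:50, 10:50-12:10, 16:00-17:30.
Total: 1 h 20 min + 20 min + 1 h 20 min + 1 h 30 min = 4 h 30 min.

4 h 30 min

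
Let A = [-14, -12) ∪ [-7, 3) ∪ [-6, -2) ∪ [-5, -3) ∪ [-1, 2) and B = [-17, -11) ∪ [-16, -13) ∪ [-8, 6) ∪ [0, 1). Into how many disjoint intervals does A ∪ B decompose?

2

First set merges to [-14, -12), [-7, 3).
Second set merges to [-17, -11), [-8, 6).
A ∪ B = [-17, -11), [-8, 6).
That is 2 disjoint pieces.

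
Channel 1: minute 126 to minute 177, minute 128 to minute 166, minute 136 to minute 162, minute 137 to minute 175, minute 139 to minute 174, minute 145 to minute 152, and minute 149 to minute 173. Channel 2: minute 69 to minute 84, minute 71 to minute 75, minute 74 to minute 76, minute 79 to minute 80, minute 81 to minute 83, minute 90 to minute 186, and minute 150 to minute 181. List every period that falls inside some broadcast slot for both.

First set merges to minute 126 to minute 177.
Second set merges to minute 69 to minute 84, minute 90 to minute 186.
minute 126 to minute 177 overlaps B on minute 126 to minute 177.

minute 126 to minute 177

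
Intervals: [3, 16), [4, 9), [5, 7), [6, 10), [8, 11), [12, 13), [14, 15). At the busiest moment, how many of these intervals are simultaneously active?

Sweep endpoints in order; track running count of active intervals.
Peak of 4 reached at 6.

4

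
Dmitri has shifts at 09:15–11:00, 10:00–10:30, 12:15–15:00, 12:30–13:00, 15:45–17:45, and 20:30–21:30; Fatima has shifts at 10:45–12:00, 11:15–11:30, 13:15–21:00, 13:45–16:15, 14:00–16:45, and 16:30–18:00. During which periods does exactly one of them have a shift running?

09:15–10:45, 11:00–12:00, 12:15–13:15, 15:00–15:45, 17:45–20:30, 21:00–21:30

First set merges to 09:15–11:00, 12:15–15:00, 15:45–17:45, 20:30–21:30.
Second set merges to 10:45–12:00, 13:15–21:00.
Only in the first: 09:15–10:45, 12:15–13:15, 21:00–21:30.
Only in the second: 11:00–12:00, 15:00–15:45, 17:45–20:30.
Together these are the periods covered by exactly one.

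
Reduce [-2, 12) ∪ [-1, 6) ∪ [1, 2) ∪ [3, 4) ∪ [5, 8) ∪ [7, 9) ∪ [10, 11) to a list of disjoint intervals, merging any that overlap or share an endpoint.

[-1, 6) overlaps/touches [-2, 12) → extend to [-2, 12).
[1, 2) overlaps/touches [-2, 12) → extend to [-2, 12).
[3, 4) overlaps/touches [-2, 12) → extend to [-2, 12).
[5, 8) overlaps/touches [-2, 12) → extend to [-2, 12).
[7, 9) overlaps/touches [-2, 12) → extend to [-2, 12).
[10, 11) overlaps/touches [-2, 12) → extend to [-2, 12).

[-2, 12)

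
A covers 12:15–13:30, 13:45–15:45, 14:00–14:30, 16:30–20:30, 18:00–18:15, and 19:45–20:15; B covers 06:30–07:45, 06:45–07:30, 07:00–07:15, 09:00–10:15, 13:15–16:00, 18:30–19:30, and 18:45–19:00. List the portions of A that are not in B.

A, merged: 12:15-13:30, 13:45-15:45, 16:30-20:30.
B, merged: 06:30-07:45, 09:00-10:15, 13:15-16:00, 18:30-19:30.
12:15-13:30 \ B = 12:15-13:15.
13:45-15:45: entirely removed.
16:30-20:30 \ B = 16:30-18:30, 19:30-20:30.

12:15-13:15, 16:30-18:30, 19:30-20:30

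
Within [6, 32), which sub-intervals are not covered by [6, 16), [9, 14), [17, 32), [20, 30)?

Covered (merged): [6, 16), [17, 32).
Gaps within [6, 32): [16, 17).

[16, 17)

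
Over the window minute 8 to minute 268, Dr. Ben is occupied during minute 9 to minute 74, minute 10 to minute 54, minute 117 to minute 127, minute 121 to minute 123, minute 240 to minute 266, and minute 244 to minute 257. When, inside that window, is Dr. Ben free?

minute 8 to minute 9, minute 74 to minute 117, minute 127 to minute 240, minute 266 to minute 268

The merged coverage is minute 9 to minute 74, minute 117 to minute 127, minute 240 to minute 266.
Complement within minute 8 to minute 268: minute 8 to minute 9, minute 74 to minute 117, minute 127 to minute 240, minute 266 to minute 268.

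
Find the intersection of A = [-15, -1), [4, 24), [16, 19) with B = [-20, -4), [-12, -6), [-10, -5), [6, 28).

Merge the first list: [-15, -1), [4, 24).
Merge the second list: [-20, -4), [6, 28).
[-15, -1) ∩ B → [-15, -4).
[4, 24) ∩ B → [6, 24).

[-15, -4) ∪ [6, 24)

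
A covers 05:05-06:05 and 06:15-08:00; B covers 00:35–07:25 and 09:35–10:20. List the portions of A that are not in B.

05:05–06:05: entirely removed.
06:15–08:00 \ B = 07:25–08:00.

07:25–08:00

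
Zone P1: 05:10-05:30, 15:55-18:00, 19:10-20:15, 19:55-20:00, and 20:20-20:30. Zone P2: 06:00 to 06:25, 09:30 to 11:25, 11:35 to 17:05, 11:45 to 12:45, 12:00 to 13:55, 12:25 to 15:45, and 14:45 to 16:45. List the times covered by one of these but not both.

05:10–05:30, 06:00–06:25, 09:30–11:25, 11:35–15:55, 17:05–18:00, 19:10–20:15, 20:20–20:30

A, merged: 05:10–05:30, 15:55–18:00, 19:10–20:15, 20:20–20:30.
B, merged: 06:00–06:25, 09:30–11:25, 11:35–17:05.
Only in the first: 05:10–05:30, 17:05–18:00, 19:10–20:15, 20:20–20:30.
Only in the second: 06:00–06:25, 09:30–11:25, 11:35–15:55.
Together these are the periods covered by exactly one.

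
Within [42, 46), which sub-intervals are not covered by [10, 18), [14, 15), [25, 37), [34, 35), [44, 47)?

After merging, the occupied span is [10, 18), [25, 37), [44, 47).
Gaps within [42, 46): [42, 44).

[42, 44)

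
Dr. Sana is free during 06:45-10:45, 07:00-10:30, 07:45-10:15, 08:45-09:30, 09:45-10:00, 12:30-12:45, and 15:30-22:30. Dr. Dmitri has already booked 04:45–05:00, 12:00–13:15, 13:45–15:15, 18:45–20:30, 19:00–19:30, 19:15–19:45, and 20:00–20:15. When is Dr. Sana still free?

06:45-10:45, 15:30-18:45, 20:30-22:30

A, merged: 06:45-10:45, 12:30-12:45, 15:30-22:30.
B, merged: 04:45-05:00, 12:00-13:15, 13:45-15:15, 18:45-20:30.
06:45-10:45: nothing removed.
12:30-12:45: entirely removed.
15:30-22:30 \ B = 15:30-18:45, 20:30-22:30.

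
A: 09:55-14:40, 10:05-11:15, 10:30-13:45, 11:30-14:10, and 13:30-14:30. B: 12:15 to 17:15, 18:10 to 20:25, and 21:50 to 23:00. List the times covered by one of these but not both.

Merge the first list: 09:55–14:40.
Only in the first: 09:55–12:15.
Only in the second: 14:40–17:15, 18:10–20:25, 21:50–23:00.
Together these are the periods covered by exactly one.

09:55–12:15, 14:40–17:15, 18:10–20:25, 21:50–23:00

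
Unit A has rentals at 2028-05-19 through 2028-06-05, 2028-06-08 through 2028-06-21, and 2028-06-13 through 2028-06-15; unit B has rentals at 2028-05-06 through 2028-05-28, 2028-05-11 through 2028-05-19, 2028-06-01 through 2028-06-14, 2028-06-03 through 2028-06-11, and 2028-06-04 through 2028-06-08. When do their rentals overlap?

Merge the first list: 2028-05-19 through 2028-06-05, 2028-06-08 through 2028-06-21.
Merge the second list: 2028-05-06 through 2028-05-28, 2028-06-01 through 2028-06-14.
2028-05-19 through 2028-06-05 ∩ B → 2028-05-19 through 2028-05-28, 2028-06-01 through 2028-06-05.
2028-06-08 through 2028-06-21 ∩ B → 2028-06-08 through 2028-06-14.

2028-05-19 through 2028-05-28, 2028-06-01 through 2028-06-05, 2028-06-08 through 2028-06-14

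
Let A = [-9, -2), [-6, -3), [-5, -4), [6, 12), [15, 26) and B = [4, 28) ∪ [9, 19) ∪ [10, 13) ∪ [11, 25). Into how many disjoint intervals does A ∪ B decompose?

First set merges to [-9, -2), [6, 12), [15, 26).
Second set merges to [4, 28).
A ∪ B = [-9, -2), [4, 28).
That is 2 disjoint pieces.

2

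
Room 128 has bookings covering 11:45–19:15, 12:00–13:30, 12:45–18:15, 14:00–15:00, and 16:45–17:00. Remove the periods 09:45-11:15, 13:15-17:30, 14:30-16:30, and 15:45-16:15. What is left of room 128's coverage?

11:45-13:15, 17:30-19:15

First set merges to 11:45-19:15.
Second set merges to 09:45-11:15, 13:15-17:30.
11:45-19:15 \ B = 11:45-13:15, 17:30-19:15.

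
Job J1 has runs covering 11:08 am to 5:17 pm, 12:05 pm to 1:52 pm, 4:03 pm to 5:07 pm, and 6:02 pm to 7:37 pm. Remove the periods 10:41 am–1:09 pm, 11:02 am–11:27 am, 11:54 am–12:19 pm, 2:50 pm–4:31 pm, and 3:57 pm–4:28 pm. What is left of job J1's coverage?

1:09 pm–2:50 pm, 4:31 pm–5:17 pm, 6:02 pm–7:37 pm

Merge the first list: 11:08 am–5:17 pm, 6:02 pm–7:37 pm.
Merge the second list: 10:41 am–1:09 pm, 2:50 pm–4:31 pm.
11:08 am–5:17 pm \ B = 1:09 pm–2:50 pm, 4:31 pm–5:17 pm.
6:02 pm–7:37 pm: nothing removed.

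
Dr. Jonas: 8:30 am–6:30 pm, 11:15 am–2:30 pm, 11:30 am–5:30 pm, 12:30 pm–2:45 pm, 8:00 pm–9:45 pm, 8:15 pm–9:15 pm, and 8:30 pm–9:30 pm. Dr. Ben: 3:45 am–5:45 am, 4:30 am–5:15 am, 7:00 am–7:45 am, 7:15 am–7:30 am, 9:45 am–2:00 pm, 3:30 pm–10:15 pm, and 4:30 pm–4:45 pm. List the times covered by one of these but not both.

3:45 am–5:45 am, 7:00 am–7:45 am, 8:30 am–9:45 am, 2:00 pm–3:30 pm, 6:30 pm–8:00 pm, 9:45 pm–10:15 pm

First set merges to 8:30 am–6:30 pm, 8:00 pm–9:45 pm.
Second set merges to 3:45 am–5:45 am, 7:00 am–7:45 am, 9:45 am–2:00 pm, 3:30 pm–10:15 pm.
A \ B = 8:30 am–9:45 am, 2:00 pm–3:30 pm.
B \ A = 3:45 am–5:45 am, 7:00 am–7:45 am, 6:30 pm–8:00 pm, 9:45 pm–10:15 pm.
Union of the two gives the symmetric difference.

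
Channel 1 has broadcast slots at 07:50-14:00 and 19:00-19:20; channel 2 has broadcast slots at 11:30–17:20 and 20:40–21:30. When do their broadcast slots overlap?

11:30–14:00

07:50–14:00 ∩ B → 11:30–14:00.
19:00–19:20 meets no B interval.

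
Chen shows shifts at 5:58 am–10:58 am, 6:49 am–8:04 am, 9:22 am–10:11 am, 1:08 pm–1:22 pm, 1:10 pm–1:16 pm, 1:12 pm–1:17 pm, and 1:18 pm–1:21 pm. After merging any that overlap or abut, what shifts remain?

6:49 am–8:04 am overlaps/touches 5:58 am–10:58 am → extend to 5:58 am–10:58 am.
9:22 am–10:11 am overlaps/touches 5:58 am–10:58 am → extend to 5:58 am–10:58 am.
1:08 pm–1:22 pm is disjoint → start new block.
1:10 pm–1:16 pm overlaps/touches 1:08 pm–1:22 pm → extend to 1:08 pm–1:22 pm.
1:12 pm–1:17 pm overlaps/touches 1:08 pm–1:22 pm → extend to 1:08 pm–1:22 pm.
1:18 pm–1:21 pm overlaps/touches 1:08 pm–1:22 pm → extend to 1:08 pm–1:22 pm.

5:58 am–10:58 am, 1:08 pm–1:22 pm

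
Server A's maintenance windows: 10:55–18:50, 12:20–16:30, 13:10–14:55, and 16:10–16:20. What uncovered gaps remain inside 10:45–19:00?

Covered (merged): 10:55–18:50.
Gaps within 10:45–19:00: 10:45–10:55, 18:50–19:00.

10:45–10:55, 18:50–19:00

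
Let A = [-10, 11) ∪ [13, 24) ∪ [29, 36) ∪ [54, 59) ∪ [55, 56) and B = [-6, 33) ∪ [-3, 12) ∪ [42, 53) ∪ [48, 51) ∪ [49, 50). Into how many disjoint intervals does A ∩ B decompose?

First set merges to [-10, 11), [13, 24), [29, 36), [54, 59).
Second set merges to [-6, 33), [42, 53).
A ∩ B = [-6, 11), [13, 24), [29, 33).
That is 3 disjoint pieces.

3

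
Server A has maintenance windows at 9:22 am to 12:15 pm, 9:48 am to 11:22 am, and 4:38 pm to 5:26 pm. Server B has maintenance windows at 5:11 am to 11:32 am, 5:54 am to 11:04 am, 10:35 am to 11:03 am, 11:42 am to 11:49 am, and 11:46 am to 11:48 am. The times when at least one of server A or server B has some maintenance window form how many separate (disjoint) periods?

A, merged: 9:22 am-12:15 pm, 4:38 pm-5:26 pm.
B, merged: 5:11 am-11:32 am, 11:42 am-11:49 am.
A ∪ B = 5:11 am-12:15 pm, 4:38 pm-5:26 pm.
That is 2 disjoint pieces.

2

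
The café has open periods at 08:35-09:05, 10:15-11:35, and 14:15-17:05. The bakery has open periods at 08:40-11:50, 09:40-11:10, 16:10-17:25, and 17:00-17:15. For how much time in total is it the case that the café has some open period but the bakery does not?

B, merged: 08:40–11:50, 16:10–17:25.
A \ B = 08:35–08:40, 14:15–16:10.
Total: 5 min + 1 h 55 min = 2 h.

2 h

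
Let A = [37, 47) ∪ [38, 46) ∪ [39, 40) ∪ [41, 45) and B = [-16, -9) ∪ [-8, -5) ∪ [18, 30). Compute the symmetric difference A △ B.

[-16, -9) ∪ [-8, -5) ∪ [18, 30) ∪ [37, 47)

First set merges to [37, 47).
A but not B: [37, 47).
B but not A: [-16, -9), [-8, -5), [18, 30).
Combining gives A △ B.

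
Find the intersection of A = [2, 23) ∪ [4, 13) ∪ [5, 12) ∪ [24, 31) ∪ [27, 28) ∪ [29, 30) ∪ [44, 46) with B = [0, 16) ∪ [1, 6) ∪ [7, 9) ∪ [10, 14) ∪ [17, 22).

[2, 16) ∪ [17, 22)

First set merges to [2, 23), [24, 31), [44, 46).
Second set merges to [0, 16), [17, 22).
[2, 23) overlaps B on [2, 16), [17, 22).
[24, 31) falls entirely outside B.
[44, 46) falls entirely outside B.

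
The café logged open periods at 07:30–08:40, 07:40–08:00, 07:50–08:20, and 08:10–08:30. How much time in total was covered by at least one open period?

Merged: 07:30-08:40.
Length: 1 h 10 min.

1 h 10 min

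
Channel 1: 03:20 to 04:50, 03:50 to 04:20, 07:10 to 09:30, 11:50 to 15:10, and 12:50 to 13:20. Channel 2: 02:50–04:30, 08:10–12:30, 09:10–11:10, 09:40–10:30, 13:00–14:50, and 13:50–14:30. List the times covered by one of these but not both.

Merge the first list: 03:20-04:50, 07:10-09:30, 11:50-15:10.
Merge the second list: 02:50-04:30, 08:10-12:30, 13:00-14:50.
A but not B: 04:30-04:50, 07:10-08:10, 12:30-13:00, 14:50-15:10.
B but not A: 02:50-03:20, 09:30-11:50.
Combining gives A △ B.

02:50-03:20, 04:30-04:50, 07:10-08:10, 09:30-11:50, 12:30-13:00, 14:50-15:10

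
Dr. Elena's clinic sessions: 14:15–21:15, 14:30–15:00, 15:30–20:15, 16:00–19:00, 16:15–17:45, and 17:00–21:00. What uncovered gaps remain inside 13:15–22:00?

13:15–14:15, 21:15–22:00

After merging, the occupied span is 14:15–21:15.
Complement within 13:15–22:00: 13:15–14:15, 21:15–22:00.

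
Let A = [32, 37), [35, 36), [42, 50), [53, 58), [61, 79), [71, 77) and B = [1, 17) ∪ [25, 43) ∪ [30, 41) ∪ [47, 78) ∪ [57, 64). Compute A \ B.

A, merged: [32, 37), [42, 50), [53, 58), [61, 79).
B, merged: [1, 17), [25, 43), [47, 78).
[32, 37): entirely removed.
[42, 50) \ B = [43, 47).
[53, 58): entirely removed.
[61, 79) \ B = [78, 79).

[43, 47) ∪ [78, 79)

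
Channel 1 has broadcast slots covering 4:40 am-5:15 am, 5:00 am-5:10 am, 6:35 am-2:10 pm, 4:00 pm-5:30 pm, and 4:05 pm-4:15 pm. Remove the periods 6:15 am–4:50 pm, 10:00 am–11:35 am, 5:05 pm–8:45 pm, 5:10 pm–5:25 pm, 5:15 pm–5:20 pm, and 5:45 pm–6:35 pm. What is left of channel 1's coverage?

4:40 am–5:15 am, 4:50 pm–5:05 pm

First set merges to 4:40 am–5:15 am, 6:35 am–2:10 pm, 4:00 pm–5:30 pm.
Second set merges to 6:15 am–4:50 pm, 5:05 pm–8:45 pm.
4:40 am–5:15 am: no B overlap → unchanged.
6:35 am–2:10 pm: fully covered by B → removed.
4:00 pm–5:30 pm minus B → 4:50 pm–5:05 pm.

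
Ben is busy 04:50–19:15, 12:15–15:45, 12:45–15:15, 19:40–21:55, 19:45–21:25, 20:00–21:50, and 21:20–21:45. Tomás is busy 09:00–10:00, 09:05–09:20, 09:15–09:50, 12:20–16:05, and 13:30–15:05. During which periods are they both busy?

09:00-10:00, 12:20-16:05

Merge the first list: 04:50-19:15, 19:40-21:55.
Merge the second list: 09:00-10:00, 12:20-16:05.
04:50-19:15 ∩ B → 09:00-10:00, 12:20-16:05.
19:40-21:55 meets no B interval.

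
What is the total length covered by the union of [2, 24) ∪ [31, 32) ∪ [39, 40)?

Merged: [2, 24), [31, 32), [39, 40).
Lengths: 22 + 1 + 1 = 24.

24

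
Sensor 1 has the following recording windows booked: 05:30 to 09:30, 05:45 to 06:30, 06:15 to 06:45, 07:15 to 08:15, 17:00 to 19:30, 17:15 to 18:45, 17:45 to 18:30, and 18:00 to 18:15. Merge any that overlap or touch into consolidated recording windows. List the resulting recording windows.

05:45–06:30 overlaps/touches 05:30–09:30 → extend to 05:30–09:30.
06:15–06:45 overlaps/touches 05:30–09:30 → extend to 05:30–09:30.
07:15–08:15 overlaps/touches 05:30–09:30 → extend to 05:30–09:30.
17:00–19:30 is disjoint → start new block.
17:15–18:45 overlaps/touches 17:00–19:30 → extend to 17:00–19:30.
17:45–18:30 overlaps/touches 17:00–19:30 → extend to 17:00–19:30.
18:00–18:15 overlaps/touches 17:00–19:30 → extend to 17:00–19:30.

05:30–09:30, 17:00–19:30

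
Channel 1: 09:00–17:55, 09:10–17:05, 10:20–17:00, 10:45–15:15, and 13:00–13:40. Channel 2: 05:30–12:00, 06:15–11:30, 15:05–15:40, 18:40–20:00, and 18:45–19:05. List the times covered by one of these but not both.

A, merged: 09:00–17:55.
B, merged: 05:30–12:00, 15:05–15:40, 18:40–20:00.
A but not B: 12:00–15:05, 15:40–17:55.
B but not A: 05:30–09:00, 18:40–20:00.
Combining gives A △ B.

05:30–09:00, 12:00–15:05, 15:40–17:55, 18:40–20:00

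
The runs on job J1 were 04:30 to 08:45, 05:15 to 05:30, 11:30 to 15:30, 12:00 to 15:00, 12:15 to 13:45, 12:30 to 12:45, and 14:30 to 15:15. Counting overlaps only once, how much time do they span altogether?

Merged: 04:30-08:45, 11:30-15:30.
Lengths: 4 h 15 min + 4 h = 8 h 15 min.

8 h 15 min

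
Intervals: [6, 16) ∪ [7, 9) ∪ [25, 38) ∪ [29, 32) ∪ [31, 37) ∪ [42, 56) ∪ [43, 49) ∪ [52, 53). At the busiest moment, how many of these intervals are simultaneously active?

At 31, 3 of the intervals are simultaneously active.
No point has more.

3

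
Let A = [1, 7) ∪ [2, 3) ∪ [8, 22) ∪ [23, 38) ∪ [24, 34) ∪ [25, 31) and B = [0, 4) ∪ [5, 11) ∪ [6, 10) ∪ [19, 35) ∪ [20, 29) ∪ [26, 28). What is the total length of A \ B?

12

Merge the first list: [1, 7), [8, 22), [23, 38).
Merge the second list: [0, 4), [5, 11), [19, 35).
A \ B = [4, 5), [11, 19), [35, 38).
Total: 1 + 8 + 3 = 12.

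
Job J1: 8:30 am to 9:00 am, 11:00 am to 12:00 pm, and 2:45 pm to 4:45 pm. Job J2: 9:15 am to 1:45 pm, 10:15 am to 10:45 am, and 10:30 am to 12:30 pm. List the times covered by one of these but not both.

Second set merges to 9:15 am–1:45 pm.
A but not B: 8:30 am–9:00 am, 2:45 pm–4:45 pm.
B but not A: 9:15 am–11:00 am, 12:00 pm–1:45 pm.
Combining gives A △ B.

8:30 am–9:00 am, 9:15 am–11:00 am, 12:00 pm–1:45 pm, 2:45 pm–4:45 pm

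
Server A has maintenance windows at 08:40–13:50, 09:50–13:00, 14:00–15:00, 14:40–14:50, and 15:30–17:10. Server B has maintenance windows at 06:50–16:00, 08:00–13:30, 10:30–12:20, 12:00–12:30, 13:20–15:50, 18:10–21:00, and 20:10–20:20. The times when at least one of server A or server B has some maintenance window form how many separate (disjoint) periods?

First set merges to 08:40–13:50, 14:00–15:00, 15:30–17:10.
Second set merges to 06:50–16:00, 18:10–21:00.
A ∪ B = 06:50–17:10, 18:10–21:00.
That is 2 disjoint pieces.

2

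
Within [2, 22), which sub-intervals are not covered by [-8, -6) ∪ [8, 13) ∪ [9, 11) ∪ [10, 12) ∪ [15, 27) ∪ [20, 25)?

[2, 8) ∪ [13, 15)

Covered (merged): [-8, -6), [8, 13), [15, 27).
Gaps within [2, 22): [2, 8), [13, 15).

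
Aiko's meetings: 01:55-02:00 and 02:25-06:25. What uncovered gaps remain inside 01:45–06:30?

The merged coverage is 01:55–02:00, 02:25–06:25.
Complement within 01:45–06:30: 01:45–01:55, 02:00–02:25, 06:25–06:30.

01:45–01:55, 02:00–02:25, 06:25–06:30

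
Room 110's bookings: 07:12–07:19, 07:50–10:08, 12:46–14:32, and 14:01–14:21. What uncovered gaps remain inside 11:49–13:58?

Covered (merged): 07:12–07:19, 07:50–10:08, 12:46–14:32.
Complement within 11:49–13:58: 11:49–12:46.

11:49–12:46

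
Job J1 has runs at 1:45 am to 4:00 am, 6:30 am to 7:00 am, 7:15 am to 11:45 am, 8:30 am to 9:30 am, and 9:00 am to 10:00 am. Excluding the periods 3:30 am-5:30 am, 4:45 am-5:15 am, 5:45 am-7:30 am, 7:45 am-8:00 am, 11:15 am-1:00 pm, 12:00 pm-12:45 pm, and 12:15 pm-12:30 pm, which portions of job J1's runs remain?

1:45 am-3:30 am, 7:30 am-7:45 am, 8:00 am-11:15 am

Merge the first list: 1:45 am-4:00 am, 6:30 am-7:00 am, 7:15 am-11:45 am.
Merge the second list: 3:30 am-5:30 am, 5:45 am-7:30 am, 7:45 am-8:00 am, 11:15 am-1:00 pm.
1:45 am-4:00 am \ B = 1:45 am-3:30 am.
6:30 am-7:00 am: entirely removed.
7:15 am-11:45 am \ B = 7:30 am-7:45 am, 8:00 am-11:15 am.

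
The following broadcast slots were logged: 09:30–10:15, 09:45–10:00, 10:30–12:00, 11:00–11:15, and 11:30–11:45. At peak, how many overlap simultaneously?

2

At 09:45, 2 of the intervals are simultaneously active.
No point has more.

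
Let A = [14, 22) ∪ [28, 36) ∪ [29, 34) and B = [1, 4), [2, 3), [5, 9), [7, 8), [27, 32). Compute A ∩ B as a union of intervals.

First set merges to [14, 22), [28, 36).
Second set merges to [1, 4), [5, 9), [27, 32).
[14, 22) meets no B interval.
[28, 36) ∩ B → [28, 32).

[28, 32)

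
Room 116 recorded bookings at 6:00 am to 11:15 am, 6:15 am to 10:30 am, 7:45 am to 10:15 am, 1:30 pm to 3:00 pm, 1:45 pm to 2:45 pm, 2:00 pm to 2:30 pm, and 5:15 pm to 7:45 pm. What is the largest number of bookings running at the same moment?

At 7:45 am, 3 of the intervals are simultaneously active.
No point has more.

3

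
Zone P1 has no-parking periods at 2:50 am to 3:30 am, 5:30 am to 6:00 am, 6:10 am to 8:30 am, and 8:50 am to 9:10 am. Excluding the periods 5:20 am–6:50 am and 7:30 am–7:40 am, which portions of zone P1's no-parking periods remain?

2:50 am–3:30 am is untouched.
5:30 am–6:00 am lies entirely inside B → drops out.
6:10 am–8:30 am with B removed leaves 6:50 am–7:30 am, 7:40 am–8:30 am.
8:50 am–9:10 am is untouched.

2:50 am–3:30 am, 6:50 am–7:30 am, 7:40 am–8:30 am, 8:50 am–9:10 am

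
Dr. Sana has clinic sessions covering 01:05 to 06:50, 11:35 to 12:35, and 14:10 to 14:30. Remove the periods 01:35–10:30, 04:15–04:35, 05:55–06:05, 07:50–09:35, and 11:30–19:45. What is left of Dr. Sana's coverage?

01:05–01:35

Merge the second list: 01:35–10:30, 11:30–19:45.
01:05–06:50 minus B → 01:05–01:35.
11:35–12:35: fully covered by B → removed.
14:10–14:30: fully covered by B → removed.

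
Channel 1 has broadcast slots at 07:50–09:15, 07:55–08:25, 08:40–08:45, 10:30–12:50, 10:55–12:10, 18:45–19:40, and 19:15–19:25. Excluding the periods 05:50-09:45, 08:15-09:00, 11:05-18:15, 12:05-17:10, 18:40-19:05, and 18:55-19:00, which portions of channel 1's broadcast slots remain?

A, merged: 07:50–09:15, 10:30–12:50, 18:45–19:40.
B, merged: 05:50–09:45, 11:05–18:15, 18:40–19:05.
07:50–09:15 lies entirely inside B → drops out.
10:30–12:50 with B removed leaves 10:30–11:05.
18:45–19:40 with B removed leaves 19:05–19:40.

10:30–11:05, 19:05–19:40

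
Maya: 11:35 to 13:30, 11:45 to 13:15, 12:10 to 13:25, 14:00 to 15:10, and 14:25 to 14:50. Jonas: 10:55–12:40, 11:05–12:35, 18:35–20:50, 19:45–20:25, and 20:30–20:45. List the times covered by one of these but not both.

Merge the first list: 11:35-13:30, 14:00-15:10.
Merge the second list: 10:55-12:40, 18:35-20:50.
A but not B: 12:40-13:30, 14:00-15:10.
B but not A: 10:55-11:35, 18:35-20:50.
Combining gives A △ B.

10:55-11:35, 12:40-13:30, 14:00-15:10, 18:35-20:50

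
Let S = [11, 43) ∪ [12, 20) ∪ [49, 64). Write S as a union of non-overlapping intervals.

[11, 43) ∪ [49, 64)

[12, 20) overlaps/touches [11, 43) → extend to [11, 43).
[49, 64) is disjoint → start new block.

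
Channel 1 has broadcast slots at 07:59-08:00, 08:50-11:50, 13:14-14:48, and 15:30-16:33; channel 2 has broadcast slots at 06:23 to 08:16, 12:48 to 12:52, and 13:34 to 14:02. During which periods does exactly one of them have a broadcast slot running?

06:23–07:59, 08:00–08:16, 08:50–11:50, 12:48–12:52, 13:14–13:34, 14:02–14:48, 15:30–16:33

A but not B: 08:50–11:50, 13:14–13:34, 14:02–14:48, 15:30–16:33.
B but not A: 06:23–07:59, 08:00–08:16, 12:48–12:52.
Combining gives A △ B.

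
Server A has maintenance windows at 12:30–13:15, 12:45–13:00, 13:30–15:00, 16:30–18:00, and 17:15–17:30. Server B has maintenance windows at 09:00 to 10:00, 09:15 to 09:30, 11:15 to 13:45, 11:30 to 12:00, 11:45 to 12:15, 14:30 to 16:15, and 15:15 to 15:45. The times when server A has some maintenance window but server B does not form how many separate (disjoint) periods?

First set merges to 12:30–13:15, 13:30–15:00, 16:30–18:00.
Second set merges to 09:00–10:00, 11:15–13:45, 14:30–16:15.
A \ B = 13:45–14:30, 16:30–18:00.
That is 2 disjoint pieces.

2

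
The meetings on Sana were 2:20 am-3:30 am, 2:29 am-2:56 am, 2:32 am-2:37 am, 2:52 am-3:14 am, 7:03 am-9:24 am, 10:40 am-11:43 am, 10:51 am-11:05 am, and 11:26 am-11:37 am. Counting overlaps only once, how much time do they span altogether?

4 h 34 min

Merged: 2:20 am–3:30 am, 7:03 am–9:24 am, 10:40 am–11:43 am.
Lengths: 1 h 10 min + 2 h 21 min + 1 h 3 min = 4 h 34 min.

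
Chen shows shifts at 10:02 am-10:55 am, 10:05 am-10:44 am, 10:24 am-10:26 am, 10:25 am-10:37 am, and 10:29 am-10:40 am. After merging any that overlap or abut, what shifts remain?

10:02 am–10:55 am

10:05 am–10:44 am overlaps/touches 10:02 am–10:55 am → extend to 10:02 am–10:55 am.
10:24 am–10:26 am overlaps/touches 10:02 am–10:55 am → extend to 10:02 am–10:55 am.
10:25 am–10:37 am overlaps/touches 10:02 am–10:55 am → extend to 10:02 am–10:55 am.
10:29 am–10:40 am overlaps/touches 10:02 am–10:55 am → extend to 10:02 am–10:55 am.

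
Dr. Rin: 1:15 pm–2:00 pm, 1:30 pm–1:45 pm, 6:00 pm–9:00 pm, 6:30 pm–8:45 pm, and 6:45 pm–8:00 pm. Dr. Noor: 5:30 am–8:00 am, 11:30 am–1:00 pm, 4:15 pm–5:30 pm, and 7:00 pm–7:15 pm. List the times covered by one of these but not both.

A, merged: 1:15 pm–2:00 pm, 6:00 pm–9:00 pm.
A but not B: 1:15 pm–2:00 pm, 6:00 pm–7:00 pm, 7:15 pm–9:00 pm.
B but not A: 5:30 am–8:00 am, 11:30 am–1:00 pm, 4:15 pm–5:30 pm.
Combining gives A △ B.

5:30 am–8:00 am, 11:30 am–1:00 pm, 1:15 pm–2:00 pm, 4:15 pm–5:30 pm, 6:00 pm–7:00 pm, 7:15 pm–9:00 pm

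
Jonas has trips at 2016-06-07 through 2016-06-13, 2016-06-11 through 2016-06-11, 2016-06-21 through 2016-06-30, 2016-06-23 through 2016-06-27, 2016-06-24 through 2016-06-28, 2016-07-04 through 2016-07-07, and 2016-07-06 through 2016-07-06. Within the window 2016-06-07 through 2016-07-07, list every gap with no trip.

2016-06-14 through 2016-06-20, 2016-07-01 through 2016-07-03

The merged coverage is 2016-06-07 through 2016-06-13, 2016-06-21 through 2016-06-30, 2016-07-04 through 2016-07-07.
Gaps within 2016-06-07 through 2016-07-07: 2016-06-14 through 2016-06-20, 2016-07-01 through 2016-07-03.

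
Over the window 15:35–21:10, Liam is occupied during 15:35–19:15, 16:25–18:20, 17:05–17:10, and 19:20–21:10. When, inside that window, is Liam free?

The merged coverage is 15:35–19:15, 19:20–21:10.
Uncovered inside 15:35–21:10: 19:15–19:20.

19:15–19:20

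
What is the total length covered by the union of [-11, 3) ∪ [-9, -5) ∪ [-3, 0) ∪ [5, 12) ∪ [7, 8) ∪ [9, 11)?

21

Merged: [-11, 3), [5, 12).
Lengths: 14 + 7 = 21.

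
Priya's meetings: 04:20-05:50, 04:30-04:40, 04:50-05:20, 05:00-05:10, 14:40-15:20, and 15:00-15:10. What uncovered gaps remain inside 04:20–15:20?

05:50–14:40

After merging, the occupied span is 04:20–05:50, 14:40–15:20.
Gaps within 04:20–15:20: 05:50–14:40.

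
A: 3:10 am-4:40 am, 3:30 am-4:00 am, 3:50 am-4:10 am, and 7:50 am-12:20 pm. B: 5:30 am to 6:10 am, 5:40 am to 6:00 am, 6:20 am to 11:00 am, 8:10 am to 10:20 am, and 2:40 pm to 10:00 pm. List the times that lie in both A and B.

First set merges to 3:10 am-4:40 am, 7:50 am-12:20 pm.
Second set merges to 5:30 am-6:10 am, 6:20 am-11:00 am, 2:40 pm-10:00 pm.
3:10 am-4:40 am falls entirely outside B.
7:50 am-12:20 pm overlaps B on 7:50 am-11:00 am.

7:50 am-11:00 am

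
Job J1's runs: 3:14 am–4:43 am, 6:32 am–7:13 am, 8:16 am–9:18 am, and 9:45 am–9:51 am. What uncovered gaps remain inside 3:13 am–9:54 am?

3:13 am-3:14 am, 4:43 am-6:32 am, 7:13 am-8:16 am, 9:18 am-9:45 am, 9:51 am-9:54 am

The merged coverage is 3:14 am-4:43 am, 6:32 am-7:13 am, 8:16 am-9:18 am, 9:45 am-9:51 am.
Complement within 3:13 am-9:54 am: 3:13 am-3:14 am, 4:43 am-6:32 am, 7:13 am-8:16 am, 9:18 am-9:45 am, 9:51 am-9:54 am.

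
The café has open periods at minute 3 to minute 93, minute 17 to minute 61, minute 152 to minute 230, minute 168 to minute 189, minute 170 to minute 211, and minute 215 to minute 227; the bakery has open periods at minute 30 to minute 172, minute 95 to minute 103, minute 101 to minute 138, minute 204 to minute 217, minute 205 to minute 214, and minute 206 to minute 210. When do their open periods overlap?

minute 30 to minute 93, minute 152 to minute 172, minute 204 to minute 217

A, merged: minute 3 to minute 93, minute 152 to minute 230.
B, merged: minute 30 to minute 172, minute 204 to minute 217.
minute 3 to minute 93 meets the second set on minute 30 to minute 93.
minute 152 to minute 230 meets the second set on minute 152 to minute 172, minute 204 to minute 217.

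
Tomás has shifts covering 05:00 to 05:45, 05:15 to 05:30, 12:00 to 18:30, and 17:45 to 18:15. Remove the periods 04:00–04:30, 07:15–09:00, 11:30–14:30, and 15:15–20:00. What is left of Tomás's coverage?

05:00-05:45, 14:30-15:15

First set merges to 05:00-05:45, 12:00-18:30.
05:00-05:45: nothing removed.
12:00-18:30 \ B = 14:30-15:15.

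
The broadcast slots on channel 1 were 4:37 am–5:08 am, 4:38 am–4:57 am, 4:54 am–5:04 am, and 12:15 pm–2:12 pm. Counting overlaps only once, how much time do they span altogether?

2 h 28 min

Merged: 4:37 am–5:08 am, 12:15 pm–2:12 pm.
Lengths: 31 min + 1 h 57 min = 2 h 28 min.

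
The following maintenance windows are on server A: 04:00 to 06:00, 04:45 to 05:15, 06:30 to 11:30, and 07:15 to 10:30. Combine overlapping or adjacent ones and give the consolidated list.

04:00–06:00, 06:30–11:30

04:45–05:15 overlaps/touches 04:00–06:00 → extend to 04:00–06:00.
06:30–11:30 is disjoint → start new block.
07:15–10:30 overlaps/touches 06:30–11:30 → extend to 06:30–11:30.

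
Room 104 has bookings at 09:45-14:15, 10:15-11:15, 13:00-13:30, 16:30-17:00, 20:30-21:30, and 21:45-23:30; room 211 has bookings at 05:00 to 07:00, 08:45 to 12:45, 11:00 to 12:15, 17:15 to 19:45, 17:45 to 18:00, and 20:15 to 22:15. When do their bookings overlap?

First set merges to 09:45–14:15, 16:30–17:00, 20:30–21:30, 21:45–23:30.
Second set merges to 05:00–07:00, 08:45–12:45, 17:15–19:45, 20:15–22:15.
09:45–14:15 meets the second set on 09:45–12:45.
16:30–17:00: no overlap with the second set.
20:30–21:30 meets the second set on 20:30–21:30.
21:45–23:30 meets the second set on 21:45–22:15.

09:45–12:45, 20:30–21:30, 21:45–22:15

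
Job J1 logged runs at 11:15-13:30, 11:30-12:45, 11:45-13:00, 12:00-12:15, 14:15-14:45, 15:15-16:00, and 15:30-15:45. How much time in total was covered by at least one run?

3 h 30 min

Merged: 11:15-13:30, 14:15-14:45, 15:15-16:00.
Lengths: 2 h 15 min + 30 min + 45 min = 3 h 30 min.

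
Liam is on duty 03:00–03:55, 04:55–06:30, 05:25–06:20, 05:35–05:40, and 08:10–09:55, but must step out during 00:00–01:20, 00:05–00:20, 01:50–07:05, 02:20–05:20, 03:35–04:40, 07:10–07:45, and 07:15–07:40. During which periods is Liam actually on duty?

Merge the first list: 03:00–03:55, 04:55–06:30, 08:10–09:55.
Merge the second list: 00:00–01:20, 01:50–07:05, 07:10–07:45.
03:00–03:55 lies entirely inside B → drops out.
04:55–06:30 lies entirely inside B → drops out.
08:10–09:55 is untouched.

08:10–09:55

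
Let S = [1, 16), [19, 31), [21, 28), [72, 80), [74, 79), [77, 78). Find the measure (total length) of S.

Merged: [1, 16), [19, 31), [72, 80).
Lengths: 15 + 12 + 8 = 35.

35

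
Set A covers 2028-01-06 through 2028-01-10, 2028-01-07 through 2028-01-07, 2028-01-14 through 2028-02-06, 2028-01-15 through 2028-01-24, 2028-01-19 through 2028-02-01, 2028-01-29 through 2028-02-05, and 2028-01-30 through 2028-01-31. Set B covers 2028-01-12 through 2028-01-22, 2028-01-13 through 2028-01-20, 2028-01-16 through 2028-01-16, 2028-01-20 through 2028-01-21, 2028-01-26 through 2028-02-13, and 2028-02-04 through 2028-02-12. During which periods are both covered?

2028-01-14 through 2028-01-22, 2028-01-26 through 2028-02-06

First set merges to 2028-01-06 through 2028-01-10, 2028-01-14 through 2028-02-06.
Second set merges to 2028-01-12 through 2028-01-22, 2028-01-26 through 2028-02-13.
2028-01-06 through 2028-01-10: no overlap with the second set.
2028-01-14 through 2028-02-06 meets the second set on 2028-01-14 through 2028-01-22, 2028-01-26 through 2028-02-06.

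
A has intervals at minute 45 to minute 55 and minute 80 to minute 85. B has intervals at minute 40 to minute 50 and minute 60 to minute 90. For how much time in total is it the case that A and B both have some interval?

10 minutes

A ∩ B = minute 45 to minute 50, minute 80 to minute 85.
Total: 5 minutes + 5 minutes = 10 minutes.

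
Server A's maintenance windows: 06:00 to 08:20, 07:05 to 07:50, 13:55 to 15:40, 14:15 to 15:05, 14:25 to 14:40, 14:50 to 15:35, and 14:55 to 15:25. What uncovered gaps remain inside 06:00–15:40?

08:20-13:55

After merging, the occupied span is 06:00-08:20, 13:55-15:40.
Gaps within 06:00-15:40: 08:20-13:55.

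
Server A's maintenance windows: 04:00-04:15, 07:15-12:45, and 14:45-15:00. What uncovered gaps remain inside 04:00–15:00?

04:15–07:15, 12:45–14:45

The merged coverage is 04:00–04:15, 07:15–12:45, 14:45–15:00.
Uncovered inside 04:00–15:00: 04:15–07:15, 12:45–14:45.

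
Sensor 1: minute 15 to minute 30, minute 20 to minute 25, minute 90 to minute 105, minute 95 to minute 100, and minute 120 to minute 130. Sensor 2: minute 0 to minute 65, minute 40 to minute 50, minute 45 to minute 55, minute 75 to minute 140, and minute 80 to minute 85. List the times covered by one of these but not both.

minute 0 to minute 15, minute 30 to minute 65, minute 75 to minute 90, minute 105 to minute 120, minute 130 to minute 140

First set merges to minute 15 to minute 30, minute 90 to minute 105, minute 120 to minute 130.
Second set merges to minute 0 to minute 65, minute 75 to minute 140.
A but not B: none.
B but not A: minute 0 to minute 15, minute 30 to minute 65, minute 75 to minute 90, minute 105 to minute 120, minute 130 to minute 140.
Combining gives A △ B.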